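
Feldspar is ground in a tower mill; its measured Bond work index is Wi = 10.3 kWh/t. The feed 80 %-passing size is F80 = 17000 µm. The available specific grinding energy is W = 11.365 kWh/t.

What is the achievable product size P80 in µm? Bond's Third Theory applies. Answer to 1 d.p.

P80 = 71.8 µm

W = 10·Wi·[P80^(−½) − F80^(−½)]
P80^(−½) = W/(10 Wi) + F80^(−½)
  = 11.3650/(10·10.3) + 1/√17000 = 0.110340 + 0.007670 = 0.118009
P80 = (1/0.118009)² = 8.4739² = 71.81 µm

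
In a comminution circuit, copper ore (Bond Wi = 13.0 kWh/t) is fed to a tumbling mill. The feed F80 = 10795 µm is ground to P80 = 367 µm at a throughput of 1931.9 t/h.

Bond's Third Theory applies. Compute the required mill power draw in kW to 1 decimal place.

W = 10 Wi / √P80 − 10 Wi / √F80
W = 10·13.0·(1/√367 − 1/√10795) = 10·13.0·(0.042575) = 5.5347 kWh/t
P = W·T = 5.5347·1931.9 = 10692.5 kW

P = 10692.5 kW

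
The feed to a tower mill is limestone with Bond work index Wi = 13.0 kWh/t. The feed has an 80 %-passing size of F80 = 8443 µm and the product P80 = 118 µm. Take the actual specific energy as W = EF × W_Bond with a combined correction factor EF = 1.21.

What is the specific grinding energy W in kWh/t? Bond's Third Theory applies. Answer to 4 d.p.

W = 12.7687 kWh/t

W = 10 Wi (1/√P80 − 1/√F80)  [Bond]
1/√118 = 0.092057;  1/√8443 = 0.010883
W = 10·13.0·(0.092057 − 0.010883) = 10.5527 kWh/t
Corrected W = EF·W_Bond = 1.21·10.5527 = 12.7687 kWh/t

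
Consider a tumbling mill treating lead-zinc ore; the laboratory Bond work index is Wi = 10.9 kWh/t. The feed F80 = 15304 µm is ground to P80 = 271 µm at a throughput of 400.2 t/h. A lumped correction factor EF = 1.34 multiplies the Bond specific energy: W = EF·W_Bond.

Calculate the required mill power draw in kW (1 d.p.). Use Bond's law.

P = 3078.3 kW

W = 10·Wi·(P80^(-½) − F80^(-½))
W = 10·10.9·(1/√271 − 1/√15304) = 10·10.9·(0.052662) = 5.7402 kWh/t
Apply correction: 5.7402 × 1.34 = 7.6918 kWh/t
P = W·T = 7.6918·400.2 = 3078.3 kW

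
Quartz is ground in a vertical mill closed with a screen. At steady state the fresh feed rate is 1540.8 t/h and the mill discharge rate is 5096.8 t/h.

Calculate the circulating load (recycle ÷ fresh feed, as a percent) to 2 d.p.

CL = 230.79 %

Discharge = new feed + return, hence
R = M − F = 5096.8 − 1540.8 = 3556.0 t/h
CL = 100·R/F = 100·3556.0/1540.8 = 230.79 %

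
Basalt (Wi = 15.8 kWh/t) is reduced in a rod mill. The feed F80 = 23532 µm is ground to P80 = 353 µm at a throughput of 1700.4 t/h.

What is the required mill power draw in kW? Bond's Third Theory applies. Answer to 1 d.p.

Bond: W = 10·Wi·(1/√P80 − 1/√F80)
W = 10·15.8·(1/√353 − 1/√23532) = 10·15.8·(0.046706) = 7.3795 kWh/t
P_mill = W·ṁ = 7.3795·1700.4 = 12548.1 kW

P = 12548.1 kW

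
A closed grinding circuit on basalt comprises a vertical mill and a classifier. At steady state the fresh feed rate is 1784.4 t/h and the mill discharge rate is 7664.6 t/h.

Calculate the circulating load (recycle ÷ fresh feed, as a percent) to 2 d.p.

Discharge = new feed + return, hence
R = M − F = 7664.6 − 1784.4 = 5880.2 t/h
CL = 100·R/F = 100·5880.2/1784.4 = 329.53 %

CL = 329.53 %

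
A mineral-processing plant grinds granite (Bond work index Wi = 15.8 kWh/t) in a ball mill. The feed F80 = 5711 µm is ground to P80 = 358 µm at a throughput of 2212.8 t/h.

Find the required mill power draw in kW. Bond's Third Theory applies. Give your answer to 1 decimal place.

W_Bond = 10·Wi·(1/√P₈₀ − 1/√F₈₀)
W = 10·15.8·(1/√358 − 1/√5711) = 10·15.8·(0.039619) = 6.2598 kWh/t
P = W·T = 6.2598·2212.8 = 13851.7 kW

P = 13851.7 kW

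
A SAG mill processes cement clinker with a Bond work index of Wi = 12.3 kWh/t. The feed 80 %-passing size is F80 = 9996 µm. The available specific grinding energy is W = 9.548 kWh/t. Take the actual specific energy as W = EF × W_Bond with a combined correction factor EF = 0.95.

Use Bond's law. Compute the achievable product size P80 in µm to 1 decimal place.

W = 10 Wi (1/√P80 − 1/√F80)  [Bond]
W_Bond = W / EF = 9.548 / 0.95 = 10.0505 kWh/t
1/√P80 = 1/√F80 + W_Bond/(10·Wi)
  = 10.0505/(10·12.3) + 1/√9996 = 0.081712 + 0.010002 = 0.091714
P80 = (1/0.091714)² = 10.9035² = 118.89 µm

P80 = 118.9 µm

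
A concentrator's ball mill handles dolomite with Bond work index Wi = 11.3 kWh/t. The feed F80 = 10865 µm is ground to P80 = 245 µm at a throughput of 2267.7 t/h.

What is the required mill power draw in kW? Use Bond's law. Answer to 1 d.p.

P = 13912.8 kW

W = 10 Wi (1/√P80 − 1/√F80)  [Bond]
W = 10·11.3·(1/√245 − 1/√10865) = 10·11.3·(0.054294) = 6.1352 kWh/t
Mill draw = 6.1352 × 2267.7 = 13912.8 kW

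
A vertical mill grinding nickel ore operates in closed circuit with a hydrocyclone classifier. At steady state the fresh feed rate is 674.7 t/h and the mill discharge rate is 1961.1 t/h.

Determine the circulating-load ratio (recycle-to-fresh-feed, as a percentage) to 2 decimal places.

M = F + R at steady state, so:
R = M − F = 1961.1 − 674.7 = 1286.4 t/h
CL = 100·R/F = 100·1286.4/674.7 = 190.66 %

CL = 190.66 %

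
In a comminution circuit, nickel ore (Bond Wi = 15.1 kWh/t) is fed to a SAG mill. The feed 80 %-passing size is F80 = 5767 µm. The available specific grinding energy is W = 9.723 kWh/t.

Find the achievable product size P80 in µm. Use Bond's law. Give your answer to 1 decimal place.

Bond: W = 10·Wi·(1/√P80 − 1/√F80)
P80^(−½) = W/(10 Wi) + F80^(−½)
  = 9.7230/(10·15.1) + 1/√5767 = 0.064391 + 0.013168 = 0.077559
P80 = (1/0.077559)² = 12.8934² = 166.24 µm

P80 = 166.2 µm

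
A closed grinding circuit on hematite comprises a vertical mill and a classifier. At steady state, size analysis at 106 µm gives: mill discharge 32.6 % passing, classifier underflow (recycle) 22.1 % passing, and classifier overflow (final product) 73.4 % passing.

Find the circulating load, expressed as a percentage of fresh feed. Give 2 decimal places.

Mass balance on the −106 µm fraction:
d + r·d = r·u + o → r(d−u) = o−d
r = (73.4 − 32.6)/(32.6 − 22.1) = 40.8/10.5 = 3.8857
CL = 100·r = 388.57 %

CL = 388.57 %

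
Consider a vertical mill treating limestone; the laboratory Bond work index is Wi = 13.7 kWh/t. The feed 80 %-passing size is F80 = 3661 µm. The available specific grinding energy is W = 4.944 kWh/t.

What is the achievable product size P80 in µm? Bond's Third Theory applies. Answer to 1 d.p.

P80 = 361.2 µm

W = 10·Wi·(P80^(-½) − F80^(-½))
⇒ 1/√P80 = W/(10·Wi) + 1/√F80
  = 4.9440/(10·13.7) + 1/√3661 = 0.036088 + 0.016527 = 0.052615
P80 = (1/0.052615)² = 19.0061² = 361.23 µm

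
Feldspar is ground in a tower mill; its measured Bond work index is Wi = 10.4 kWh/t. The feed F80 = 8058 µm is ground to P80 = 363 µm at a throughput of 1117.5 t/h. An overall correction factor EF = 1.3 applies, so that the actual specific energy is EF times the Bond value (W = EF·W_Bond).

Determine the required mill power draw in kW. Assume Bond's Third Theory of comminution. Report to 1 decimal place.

P = 6246.9 kW

Bond: W = 10·Wi·(1/√P80 − 1/√F80)
W = 10·10.4·(1/√363 − 1/√8058) = 10·10.4·(0.041346) = 4.3000 kWh/t
Corrected W = EF·W_Bond = 1.3·4.3000 = 5.5900 kWh/t
P_mill = W·ṁ = 5.5900·1117.5 = 6246.9 kW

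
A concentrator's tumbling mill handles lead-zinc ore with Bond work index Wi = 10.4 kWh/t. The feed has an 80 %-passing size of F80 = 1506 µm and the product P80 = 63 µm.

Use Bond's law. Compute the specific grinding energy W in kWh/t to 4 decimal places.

W = 10.4229 kWh/t

Bond:  W = 10 Wi (1/√P − 1/√F)
1/√63 = 0.125988;  1/√1506 = 0.025768
W = 10·10.4·(0.125988 − 0.025768) = 10.4229 kWh/t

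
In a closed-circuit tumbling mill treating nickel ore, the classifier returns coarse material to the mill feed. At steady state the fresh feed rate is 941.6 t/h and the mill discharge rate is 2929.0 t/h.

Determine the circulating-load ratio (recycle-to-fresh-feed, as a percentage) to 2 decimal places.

CL = 211.07 %

Discharge = new feed + return, hence
R = M − F = 2929.0 − 941.6 = 1987.4 t/h
CL = 100·R/F = 100·1987.4/941.6 = 211.07 %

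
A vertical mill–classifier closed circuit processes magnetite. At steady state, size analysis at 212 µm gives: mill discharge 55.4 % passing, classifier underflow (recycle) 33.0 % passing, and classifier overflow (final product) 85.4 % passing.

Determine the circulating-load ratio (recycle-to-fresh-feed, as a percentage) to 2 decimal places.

CL = 133.93 %

Mass balance on the −212 µm fraction:
r = (o − d)/(d − u)
r = (85.4 − 55.4)/(55.4 − 33.0) = 30.0/22.4 = 1.3393
CL = 100·r = 133.93 %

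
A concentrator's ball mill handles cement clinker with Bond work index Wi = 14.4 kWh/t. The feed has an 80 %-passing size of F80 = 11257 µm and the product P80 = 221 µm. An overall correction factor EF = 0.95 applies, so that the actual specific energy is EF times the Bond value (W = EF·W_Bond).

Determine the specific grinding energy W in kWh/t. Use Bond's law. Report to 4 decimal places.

W = 7.9128 kWh/t

W = 10 Wi / √P80 − 10 Wi / √F80
1/√221 = 0.067267;  1/√11257 = 0.009425
W = 10·14.4·(0.067267 − 0.009425) = 8.3293 kWh/t
Corrected W = EF·W_Bond = 0.95·8.3293 = 7.9128 kWh/t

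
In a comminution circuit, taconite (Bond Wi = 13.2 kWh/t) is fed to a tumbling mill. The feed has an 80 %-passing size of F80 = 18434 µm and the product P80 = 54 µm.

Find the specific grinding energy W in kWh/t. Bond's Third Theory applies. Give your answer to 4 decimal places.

W = 16.9907 kWh/t

W = 10 Wi (P80^-0.5 − F80^-0.5)
1/√54 = 0.136083;  1/√18434 = 0.007365
W = 10·13.2·(0.136083 − 0.007365) = 16.9907 kWh/t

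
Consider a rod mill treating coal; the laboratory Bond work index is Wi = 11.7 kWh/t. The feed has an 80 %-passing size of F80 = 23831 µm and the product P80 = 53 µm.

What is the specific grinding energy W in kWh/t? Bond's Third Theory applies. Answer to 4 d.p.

W = 15.3133 kWh/t

W = 10 Wi (P80^-0.5 − F80^-0.5)
1/√53 = 0.137361;  1/√23831 = 0.006478
W = 10·11.7·(0.137361 − 0.006478) = 15.3133 kWh/t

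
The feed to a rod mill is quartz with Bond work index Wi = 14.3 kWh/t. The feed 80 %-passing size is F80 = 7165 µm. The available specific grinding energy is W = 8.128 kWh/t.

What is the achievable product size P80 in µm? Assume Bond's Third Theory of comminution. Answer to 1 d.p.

P80 = 212.2 µm

Bond:  W = 10 Wi (1/√P − 1/√F)
⇒ 1/√P80 = W/(10·Wi) + 1/√F80
  = 8.1280/(10·14.3) + 1/√7165 = 0.056839 + 0.011814 = 0.068653
P80 = (1/0.068653)² = 14.5660² = 212.17 µm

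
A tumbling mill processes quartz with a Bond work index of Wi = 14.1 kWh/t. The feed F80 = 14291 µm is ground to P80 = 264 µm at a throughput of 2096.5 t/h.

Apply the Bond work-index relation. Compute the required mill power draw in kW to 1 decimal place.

P = 15720.6 kW

Bond:  W = 10 Wi (1/√P − 1/√F)
W = 10·14.1·(1/√264 − 1/√14291) = 10·14.1·(0.053181) = 7.4985 kWh/t
P = W·T = 7.4985·2096.5 = 15720.6 kW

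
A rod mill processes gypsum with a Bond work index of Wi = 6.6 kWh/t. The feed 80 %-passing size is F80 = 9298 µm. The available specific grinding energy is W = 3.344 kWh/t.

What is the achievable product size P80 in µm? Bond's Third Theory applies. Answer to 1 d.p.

W = 10 Wi (1/√P80 − 1/√F80)  [Bond]
1/√P80 = 1/√F80 + W/(10·Wi)
  = 3.3440/(10·6.6) + 1/√9298 = 0.050667 + 0.010371 = 0.061037
P80 = (1/0.061037)² = 16.3834² = 268.42 µm

P80 = 268.4 µm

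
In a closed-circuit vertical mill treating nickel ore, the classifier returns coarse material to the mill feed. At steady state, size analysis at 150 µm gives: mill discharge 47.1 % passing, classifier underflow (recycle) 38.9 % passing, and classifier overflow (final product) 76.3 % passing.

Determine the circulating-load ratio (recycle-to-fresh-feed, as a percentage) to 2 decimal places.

Balance %-passing 150 µm (r = R/F):
(1+r)·d = r·u + o ⇒ r = (o−d)/(d−u)
r = (76.3 − 47.1)/(47.1 − 38.9) = 29.2/8.2 = 3.5610
CL = 100·r = 356.10 %

CL = 356.10 %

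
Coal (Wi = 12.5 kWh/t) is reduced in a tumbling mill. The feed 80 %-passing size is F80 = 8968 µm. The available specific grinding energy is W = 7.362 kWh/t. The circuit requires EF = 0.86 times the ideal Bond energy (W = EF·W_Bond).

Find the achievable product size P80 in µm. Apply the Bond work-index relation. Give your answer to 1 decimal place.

P80 = 160.1 µm

Bond: W = 10·Wi·(1/√P80 − 1/√F80)
W_Bond = W / EF = 7.362 / 0.86 = 8.5605 kWh/t
P80^-0.5 = F80^-0.5 + W_Bond/(10 Wi)
  = 8.5605/(10·12.5) + 1/√8968 = 0.068484 + 0.010560 = 0.079043
P80 = (1/0.079043)² = 12.6513² = 160.05 µm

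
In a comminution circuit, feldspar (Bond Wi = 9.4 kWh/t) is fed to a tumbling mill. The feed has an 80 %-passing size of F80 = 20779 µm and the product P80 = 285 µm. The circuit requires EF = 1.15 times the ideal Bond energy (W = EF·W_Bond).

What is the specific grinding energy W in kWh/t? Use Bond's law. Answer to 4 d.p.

W = 5.6534 kWh/t

W_Bond = 10·Wi·(1/√P₈₀ − 1/√F₈₀)
1/√285 = 0.059235;  1/√20779 = 0.006937
W = 10·9.4·(0.059235 − 0.006937) = 4.9160 kWh/t
Corrected W = EF·W_Bond = 1.15·4.9160 = 5.6534 kWh/t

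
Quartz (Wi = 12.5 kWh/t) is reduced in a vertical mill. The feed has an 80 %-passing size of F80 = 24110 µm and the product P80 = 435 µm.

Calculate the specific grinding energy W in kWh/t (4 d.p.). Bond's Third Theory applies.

W = 5.1883 kWh/t

W = 10 Wi (P80^-0.5 − F80^-0.5)
1/√435 = 0.047946;  1/√24110 = 0.006440
W = 10·12.5·(0.047946 − 0.006440) = 5.1883 kWh/t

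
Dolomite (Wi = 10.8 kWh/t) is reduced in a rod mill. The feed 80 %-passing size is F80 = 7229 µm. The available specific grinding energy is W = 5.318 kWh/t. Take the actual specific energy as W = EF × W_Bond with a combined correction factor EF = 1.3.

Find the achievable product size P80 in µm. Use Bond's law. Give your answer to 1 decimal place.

P80 = 405.8 µm

W = 10 Wi / √P80 − 10 Wi / √F80
W_Bond = W / EF = 5.318 / 1.3 = 4.0908 kWh/t
⇒ 1/√P80 = W_Bond/(10·Wi) + 1/√F80
  = 4.0908/(10·10.8) + 1/√7229 = 0.037877 + 0.011761 = 0.049639
P80 = (1/0.049639)² = 20.1455² = 405.84 µm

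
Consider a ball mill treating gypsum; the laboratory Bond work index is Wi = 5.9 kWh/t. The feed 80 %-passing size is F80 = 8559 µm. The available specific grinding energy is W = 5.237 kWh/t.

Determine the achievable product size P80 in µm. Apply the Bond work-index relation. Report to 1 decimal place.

W_Bond = 10·Wi·(1/√P₈₀ − 1/√F₈₀)
1/√P80 = 1/√F80 + W/(10·Wi)
  = 5.2370/(10·5.9) + 1/√8559 = 0.088763 + 0.010809 = 0.099572
P80 = (1/0.099572)² = 10.0430² = 100.86 µm

P80 = 100.9 µm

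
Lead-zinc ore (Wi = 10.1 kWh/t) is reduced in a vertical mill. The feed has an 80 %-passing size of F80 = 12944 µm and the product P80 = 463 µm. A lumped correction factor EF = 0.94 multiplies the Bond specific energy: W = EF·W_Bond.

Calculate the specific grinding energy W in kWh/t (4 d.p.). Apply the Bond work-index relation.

W = 3.5778 kWh/t

W = 10 Wi / √P80 − 10 Wi / √F80
1/√463 = 0.046474;  1/√12944 = 0.008790
W = 10·10.1·(0.046474 − 0.008790) = 3.8061 kWh/t
With EF = 0.94: W = 3.8061·0.94 = 3.5778 kWh/t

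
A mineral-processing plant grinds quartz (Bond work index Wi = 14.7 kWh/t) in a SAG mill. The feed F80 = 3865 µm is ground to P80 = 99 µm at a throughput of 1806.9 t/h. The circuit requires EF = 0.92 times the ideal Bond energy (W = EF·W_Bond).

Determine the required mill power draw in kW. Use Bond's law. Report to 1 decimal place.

W_Bond = 10·Wi·(1/√P₈₀ − 1/√F₈₀)
W = 10·14.7·(1/√99 − 1/√3865) = 10·14.7·(0.084419) = 12.4095 kWh/t
With EF = 0.92: W = 12.4095·0.92 = 11.4168 kWh/t
Mill draw = 11.4168 × 1806.9 = 20629.0 kW

P = 20629.0 kW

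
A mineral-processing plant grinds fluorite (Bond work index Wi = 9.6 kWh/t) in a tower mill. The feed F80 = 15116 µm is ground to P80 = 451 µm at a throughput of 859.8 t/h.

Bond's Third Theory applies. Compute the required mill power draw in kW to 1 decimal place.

P = 3215.3 kW

W_Bond = 10·Wi·(1/√P₈₀ − 1/√F₈₀)
W = 10·9.6·(1/√451 − 1/√15116) = 10·9.6·(0.038955) = 3.7396 kWh/t
P_mill = W·ṁ = 3.7396·859.8 = 3215.3 kW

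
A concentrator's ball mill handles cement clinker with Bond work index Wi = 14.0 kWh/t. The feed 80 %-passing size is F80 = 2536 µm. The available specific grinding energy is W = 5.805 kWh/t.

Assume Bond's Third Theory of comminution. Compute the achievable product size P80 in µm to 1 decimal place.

P80 = 265.9 µm

W_Bond = 10·Wi·(1/√P₈₀ − 1/√F₈₀)
⇒ 1/√P80 = W/(10 Wi) + 1/√F80
  = 5.8050/(10·14.0) + 1/√2536 = 0.041464 + 0.019858 = 0.061322
P80 = (1/0.061322)² = 16.3074² = 265.93 µm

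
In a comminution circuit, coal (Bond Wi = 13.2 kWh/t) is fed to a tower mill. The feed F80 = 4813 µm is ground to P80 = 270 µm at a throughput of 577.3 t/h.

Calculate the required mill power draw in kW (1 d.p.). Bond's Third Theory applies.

P = 3539.2 kW

W = 10·Wi·[P80^(−½) − F80^(−½)]
W = 10·13.2·(1/√270 − 1/√4813) = 10·13.2·(0.046444) = 6.1306 kWh/t
P_mill = W·ṁ = 6.1306·577.3 = 3539.2 kW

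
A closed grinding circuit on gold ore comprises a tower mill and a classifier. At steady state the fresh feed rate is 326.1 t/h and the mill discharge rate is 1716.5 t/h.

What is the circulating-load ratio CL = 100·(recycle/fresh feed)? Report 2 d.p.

CL = 426.37 %

M = F + R at steady state, so:
R = M − F = 1716.5 − 326.1 = 1390.4 t/h
CL = 100·R/F = 100·1390.4/326.1 = 426.37 %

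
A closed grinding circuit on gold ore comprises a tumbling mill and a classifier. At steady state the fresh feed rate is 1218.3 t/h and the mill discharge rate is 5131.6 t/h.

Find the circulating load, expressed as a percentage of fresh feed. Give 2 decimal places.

Mill node: discharge = fresh + recycle.
R = M − F = 5131.6 − 1218.3 = 3913.3 t/h
CL = 100·R/F = 100·3913.3/1218.3 = 321.21 %

CL = 321.21 %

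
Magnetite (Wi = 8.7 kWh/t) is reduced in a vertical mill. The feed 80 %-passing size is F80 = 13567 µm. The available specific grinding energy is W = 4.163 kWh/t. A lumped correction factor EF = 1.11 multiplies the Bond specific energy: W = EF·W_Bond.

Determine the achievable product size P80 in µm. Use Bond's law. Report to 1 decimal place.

P80 = 374.2 µm

W = 10·Wi·[P80^(−½) − F80^(−½)]
W_Bond = W / EF = 4.163 / 1.11 = 3.7505 kWh/t
P80^-0.5 = F80^-0.5 + W_Bond/(10 Wi)
  = 3.7505/(10·8.7) + 1/√13567 = 0.043109 + 0.008585 = 0.051694
P80 = (1/0.051694)² = 19.3446² = 374.21 µm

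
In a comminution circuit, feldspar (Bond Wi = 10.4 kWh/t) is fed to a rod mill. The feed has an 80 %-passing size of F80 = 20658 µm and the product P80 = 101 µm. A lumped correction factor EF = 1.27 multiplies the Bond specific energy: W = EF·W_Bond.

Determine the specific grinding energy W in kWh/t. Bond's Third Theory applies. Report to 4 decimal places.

W = 12.2235 kWh/t

W = 10·Wi·[P80^(−½) − F80^(−½)]
1/√101 = 0.099504;  1/√20658 = 0.006958
W = 10·10.4·(0.099504 − 0.006958) = 9.6248 kWh/t
W_actual = 1.27 × 9.6248 = 12.2235 kWh/t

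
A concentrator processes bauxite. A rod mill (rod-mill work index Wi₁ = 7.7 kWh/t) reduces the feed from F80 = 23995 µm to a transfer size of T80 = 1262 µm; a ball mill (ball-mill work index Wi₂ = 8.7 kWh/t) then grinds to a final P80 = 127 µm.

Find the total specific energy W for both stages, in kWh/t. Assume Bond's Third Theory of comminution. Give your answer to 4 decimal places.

W = 6.9414 kWh/t

Bond:  W = 10 Wi (1/√P − 1/√F)
Stage 1 (23995→1262 µm, Wi₁=7.7): W₁ = 10·7.7·(0.028149 − 0.006456) = 1.6704 kWh/t
Stage 2 (1262→127 µm, Wi₂=8.7): W₂ = 10·8.7·(0.088736 − 0.028149) = 5.2710 kWh/t
W = W₁ + W₂ = 1.6704 + 5.2710 = 6.9414 kWh/t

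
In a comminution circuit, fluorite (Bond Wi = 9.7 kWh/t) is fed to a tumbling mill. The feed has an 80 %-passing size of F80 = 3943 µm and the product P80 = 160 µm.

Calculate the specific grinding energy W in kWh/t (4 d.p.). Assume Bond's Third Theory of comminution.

W = 6.1238 kWh/t

W = 10·Wi·[P80^(−½) − F80^(−½)]
1/√160 = 0.079057;  1/√3943 = 0.015925
W = 10·9.7·(0.079057 − 0.015925) = 6.1238 kWh/t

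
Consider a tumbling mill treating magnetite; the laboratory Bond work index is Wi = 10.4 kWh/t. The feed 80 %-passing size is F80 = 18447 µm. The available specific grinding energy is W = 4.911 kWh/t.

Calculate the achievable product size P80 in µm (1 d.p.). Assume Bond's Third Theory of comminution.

Bond: W = 10·Wi·(1/√P80 − 1/√F80)
⇒ 1/√P80 = W/(10·Wi) + 1/√F80
  = 4.9110/(10·10.4) + 1/√18447 = 0.047221 + 0.007363 = 0.054584
P80 = (1/0.054584)² = 18.3204² = 335.64 µm

P80 = 335.6 µm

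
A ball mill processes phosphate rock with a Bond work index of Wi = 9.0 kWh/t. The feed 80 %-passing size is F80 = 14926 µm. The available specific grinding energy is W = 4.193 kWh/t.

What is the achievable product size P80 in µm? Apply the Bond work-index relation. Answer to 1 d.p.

W = 10 Wi (P80^-0.5 − F80^-0.5)
⇒ 1/√P80 = W/(10 Wi) + 1/√F80
  = 4.1930/(10·9.0) + 1/√14926 = 0.046589 + 0.008185 = 0.054774
P80 = (1/0.054774)² = 18.2568² = 333.31 µm

P80 = 333.3 µm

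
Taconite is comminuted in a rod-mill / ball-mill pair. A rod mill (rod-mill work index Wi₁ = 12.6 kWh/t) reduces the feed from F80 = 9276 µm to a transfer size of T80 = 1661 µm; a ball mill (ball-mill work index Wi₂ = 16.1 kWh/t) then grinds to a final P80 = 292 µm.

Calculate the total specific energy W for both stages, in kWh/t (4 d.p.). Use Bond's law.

W = 7.2548 kWh/t

W = 10·Wi·(P80^(-½) − F80^(-½))
Stage 1 (9276→1661 µm, Wi₁=12.6): W₁ = 10·12.6·(0.024537 − 0.010383) = 1.7834 kWh/t
Stage 2 (1661→292 µm, Wi₂=16.1): W₂ = 10·16.1·(0.058521 − 0.024537) = 5.4714 kWh/t
W = W₁ + W₂ = 1.7834 + 5.4714 = 7.2548 kWh/t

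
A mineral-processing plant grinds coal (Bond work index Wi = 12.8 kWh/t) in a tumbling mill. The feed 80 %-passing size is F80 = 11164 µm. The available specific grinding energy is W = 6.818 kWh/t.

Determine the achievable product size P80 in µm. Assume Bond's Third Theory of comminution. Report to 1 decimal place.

W = 10 Wi (P80^-0.5 − F80^-0.5)
P80^-0.5 = F80^-0.5 + W/(10 Wi)
  = 6.8180/(10·12.8) + 1/√11164 = 0.053266 + 0.009464 = 0.062730
P80 = (1/0.062730)² = 15.9413² = 254.13 µm

P80 = 254.1 µm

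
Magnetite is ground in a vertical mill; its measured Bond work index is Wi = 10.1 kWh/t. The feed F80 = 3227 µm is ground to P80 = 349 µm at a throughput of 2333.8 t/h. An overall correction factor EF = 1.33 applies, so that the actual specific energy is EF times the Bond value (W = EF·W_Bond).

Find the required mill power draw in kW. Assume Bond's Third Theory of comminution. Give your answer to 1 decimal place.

Bond: W = 10·Wi·(1/√P80 − 1/√F80)
W = 10·10.1·(1/√349 − 1/√3227) = 10·10.1·(0.035925) = 3.6284 kWh/t
With EF = 1.33: W = 3.6284·1.33 = 4.8258 kWh/t
Mill draw = 4.8258 × 2333.8 = 11262.5 kW

P = 11262.5 kW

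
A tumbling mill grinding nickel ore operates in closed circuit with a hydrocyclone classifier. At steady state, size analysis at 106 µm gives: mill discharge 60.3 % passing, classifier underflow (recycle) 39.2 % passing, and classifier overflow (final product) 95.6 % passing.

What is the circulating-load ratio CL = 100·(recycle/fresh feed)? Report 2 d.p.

Balance %-passing 106 µm (r = R/F):
Fd + Rd = Ru + Fo ⇒ R/F = (o−d)/(d−u)
r = (95.6 − 60.3)/(60.3 − 39.2) = 35.3/21.1 = 1.6730
CL = 100·r = 167.30 %

CL = 167.30 %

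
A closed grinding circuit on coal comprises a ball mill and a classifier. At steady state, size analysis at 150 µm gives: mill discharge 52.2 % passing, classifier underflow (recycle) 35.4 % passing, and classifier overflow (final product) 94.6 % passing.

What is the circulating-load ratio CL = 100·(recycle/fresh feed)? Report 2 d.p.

Two-product formula at 150 µm:
Fd + Rd = Ru + Fo ⇒ R/F = (o−d)/(d−u)
r = (94.6 − 52.2)/(52.2 − 35.4) = 42.4/16.8 = 2.5238
CL = 100·r = 252.38 %

CL = 252.38 %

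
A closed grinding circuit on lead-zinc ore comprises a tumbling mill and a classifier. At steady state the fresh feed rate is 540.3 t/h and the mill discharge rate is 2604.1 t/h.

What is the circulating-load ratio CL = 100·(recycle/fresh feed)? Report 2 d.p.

Discharge = new feed + return, hence
R = M − F = 2604.1 − 540.3 = 2063.8 t/h
CL = 100·R/F = 100·2063.8/540.3 = 381.97 %

CL = 381.97 %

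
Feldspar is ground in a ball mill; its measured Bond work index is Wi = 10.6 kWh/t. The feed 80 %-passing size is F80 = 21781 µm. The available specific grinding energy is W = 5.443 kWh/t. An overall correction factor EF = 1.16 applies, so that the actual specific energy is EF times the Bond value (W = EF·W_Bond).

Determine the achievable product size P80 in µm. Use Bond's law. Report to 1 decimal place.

W = 10 Wi (1/√P80 − 1/√F80)  [Bond]
W_Bond = W / EF = 5.443 / 1.16 = 4.6922 kWh/t
1/√P80 = 1/√F80 + W_Bond/(10·Wi)
  = 4.6922/(10·10.6) + 1/√21781 = 0.044266 + 0.006776 = 0.051042
P80 = (1/0.051042)² = 19.5916² = 383.83 µm

P80 = 383.8 µm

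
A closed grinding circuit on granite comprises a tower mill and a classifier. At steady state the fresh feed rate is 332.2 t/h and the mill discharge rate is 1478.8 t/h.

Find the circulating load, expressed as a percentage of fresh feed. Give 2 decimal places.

CL = 345.15 %

Discharge = new feed + return, hence
R = M − F = 1478.8 − 332.2 = 1146.6 t/h
CL = 100·R/F = 100·1146.6/332.2 = 345.15 %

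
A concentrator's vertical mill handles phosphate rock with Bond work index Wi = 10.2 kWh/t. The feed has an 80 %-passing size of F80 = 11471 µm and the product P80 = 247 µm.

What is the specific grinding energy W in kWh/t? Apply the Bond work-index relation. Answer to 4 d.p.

W = 10 Wi (P80^-0.5 − F80^-0.5)
1/√247 = 0.063628;  1/√11471 = 0.009337
W = 10·10.2·(0.063628 − 0.009337) = 5.5377 kWh/t

W = 5.5377 kWh/t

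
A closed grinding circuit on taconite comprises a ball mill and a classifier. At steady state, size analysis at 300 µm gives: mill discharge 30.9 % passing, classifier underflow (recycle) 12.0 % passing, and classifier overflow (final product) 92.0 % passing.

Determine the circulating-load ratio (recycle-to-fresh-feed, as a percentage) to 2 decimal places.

Balance %-passing 300 µm (r = R/F):
d + r·d = r·u + o → r(d−u) = o−d
r = (92.0 − 30.9)/(30.9 − 12.0) = 61.1/18.9 = 3.2328
CL = 100·r = 323.28 %

CL = 323.28 %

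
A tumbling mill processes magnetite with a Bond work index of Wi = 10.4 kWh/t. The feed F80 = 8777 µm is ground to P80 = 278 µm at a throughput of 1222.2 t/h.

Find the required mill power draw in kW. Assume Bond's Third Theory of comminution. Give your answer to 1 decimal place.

P = 6266.7 kW

W = 10·Wi·(P80^(-½) − F80^(-½))
W = 10·10.4·(1/√278 − 1/√8777) = 10·10.4·(0.049302) = 5.1274 kWh/t
Power = W × throughput = 5.1274 kWh/t × 1222.2 t/h = 6266.7 kW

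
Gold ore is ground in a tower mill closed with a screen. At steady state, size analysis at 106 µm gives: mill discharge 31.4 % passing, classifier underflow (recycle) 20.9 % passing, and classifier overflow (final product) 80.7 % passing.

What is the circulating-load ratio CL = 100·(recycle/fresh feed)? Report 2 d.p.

CL = 469.52 %

Balance %-passing 106 µm (r = R/F):
(1+r)d = ru + o → r = (o−d)/(d−u)
r = (80.7 − 31.4)/(31.4 − 20.9) = 49.3/10.5 = 4.6952
CL = 100·r = 469.52 %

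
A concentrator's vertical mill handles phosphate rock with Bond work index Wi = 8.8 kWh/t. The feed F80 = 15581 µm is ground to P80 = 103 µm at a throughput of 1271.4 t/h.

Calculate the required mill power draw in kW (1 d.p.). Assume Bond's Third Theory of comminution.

P = 10127.9 kW

W = 10 Wi (P80^-0.5 − F80^-0.5)
W = 10·8.8·(1/√103 − 1/√15581) = 10·8.8·(0.090522) = 7.9659 kWh/t
P = W·T = 7.9659·1271.4 = 10127.9 kW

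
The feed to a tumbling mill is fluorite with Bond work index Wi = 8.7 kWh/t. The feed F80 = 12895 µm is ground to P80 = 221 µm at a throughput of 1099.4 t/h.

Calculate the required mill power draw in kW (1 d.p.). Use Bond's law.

W_Bond = 10·Wi·(1/√P₈₀ − 1/√F₈₀)
W = 10·8.7·(1/√221 − 1/√12895) = 10·8.7·(0.058461) = 5.0861 kWh/t
P = W·T = 5.0861·1099.4 = 5591.7 kW

P = 5591.7 kW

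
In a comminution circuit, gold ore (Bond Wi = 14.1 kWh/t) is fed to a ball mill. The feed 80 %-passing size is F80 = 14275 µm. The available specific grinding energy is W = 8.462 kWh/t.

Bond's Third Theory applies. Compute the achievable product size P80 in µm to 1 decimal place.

W = 10·Wi·(P80^(-½) − F80^(-½))
⇒ 1/√P80 = W/(10·Wi) + 1/√F80
  = 8.4620/(10·14.1) + 1/√14275 = 0.060014 + 0.008370 = 0.068384
P80 = (1/0.068384)² = 14.6233² = 213.84 µm

P80 = 213.8 µm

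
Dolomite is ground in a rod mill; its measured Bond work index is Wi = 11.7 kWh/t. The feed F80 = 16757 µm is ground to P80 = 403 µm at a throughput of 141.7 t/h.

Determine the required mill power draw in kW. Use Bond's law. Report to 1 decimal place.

P = 697.8 kW

W = 10·Wi·(P80^(-½) − F80^(-½))
W = 10·11.7·(1/√403 − 1/√16757) = 10·11.7·(0.042088) = 4.9244 kWh/t
Power = W × throughput = 4.9244 kWh/t × 141.7 t/h = 697.8 kW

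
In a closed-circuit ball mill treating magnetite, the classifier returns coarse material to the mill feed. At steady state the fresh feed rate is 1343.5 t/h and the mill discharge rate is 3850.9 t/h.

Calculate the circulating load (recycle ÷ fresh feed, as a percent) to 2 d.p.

CL = 186.63 %

Discharge = new feed + return, hence
R = M − F = 3850.9 − 1343.5 = 2507.4 t/h
CL = 100·R/F = 100·2507.4/1343.5 = 186.63 %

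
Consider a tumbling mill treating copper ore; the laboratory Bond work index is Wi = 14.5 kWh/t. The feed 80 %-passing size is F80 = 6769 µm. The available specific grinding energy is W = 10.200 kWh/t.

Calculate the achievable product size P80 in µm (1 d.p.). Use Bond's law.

P80 = 146.9 µm

Bond:  W = 10 Wi (1/√P − 1/√F)
1/√P80 = 1/√F80 + W/(10·Wi)
  = 10.2000/(10·14.5) + 1/√6769 = 0.070345 + 0.012155 = 0.082499
P80 = (1/0.082499)² = 12.1213² = 146.93 µm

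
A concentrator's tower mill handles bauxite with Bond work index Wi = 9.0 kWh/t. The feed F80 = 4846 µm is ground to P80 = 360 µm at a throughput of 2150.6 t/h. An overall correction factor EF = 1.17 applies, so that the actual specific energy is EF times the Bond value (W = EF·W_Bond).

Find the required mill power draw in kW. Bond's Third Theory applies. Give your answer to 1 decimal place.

P = 8682.3 kW

W_Bond = 10·Wi·(1/√P₈₀ − 1/√F₈₀)
W = 10·9.0·(1/√360 − 1/√4846) = 10·9.0·(0.038340) = 3.4506 kWh/t
With EF = 1.17: W = 3.4506·1.17 = 4.0372 kWh/t
P = W·T = 4.0372·2150.6 = 8682.3 kW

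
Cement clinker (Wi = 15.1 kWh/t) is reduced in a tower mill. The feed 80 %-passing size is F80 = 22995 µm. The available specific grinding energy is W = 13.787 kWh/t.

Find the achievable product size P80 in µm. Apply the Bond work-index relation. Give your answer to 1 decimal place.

P80 = 104.3 µm

W = 10 Wi (1/√P80 − 1/√F80)  [Bond]
1/√P80 = 1/√F80 + W/(10·Wi)
  = 13.7870/(10·15.1) + 1/√22995 = 0.091305 + 0.006595 = 0.097899
P80 = (1/0.097899)² = 10.2146² = 104.34 µm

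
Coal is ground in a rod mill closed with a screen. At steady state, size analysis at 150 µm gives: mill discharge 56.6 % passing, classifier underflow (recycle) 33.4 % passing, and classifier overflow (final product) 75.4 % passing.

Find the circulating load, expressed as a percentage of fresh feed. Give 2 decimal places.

Let r = R/F. Size balance at 150 µm:
(1+r)d = ru + o → r = (o−d)/(d−u)
r = (75.4 − 56.6)/(56.6 − 33.4) = 18.8/23.2 = 0.8103
CL = 100·r = 81.03 %

CL = 81.03 %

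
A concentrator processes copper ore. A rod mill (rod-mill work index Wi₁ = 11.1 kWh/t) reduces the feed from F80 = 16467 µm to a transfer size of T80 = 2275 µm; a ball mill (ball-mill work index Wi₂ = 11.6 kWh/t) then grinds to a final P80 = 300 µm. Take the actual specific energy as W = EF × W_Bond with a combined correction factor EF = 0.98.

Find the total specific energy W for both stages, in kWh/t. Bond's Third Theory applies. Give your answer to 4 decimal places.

W = 5.6129 kWh/t

W = 10 Wi / √P80 − 10 Wi / √F80
Stage 1 (16467→2275 µm, Wi₁=11.1): W₁ = 10·11.1·(0.020966 − 0.007793) = 1.4622 kWh/t
Stage 2 (2275→300 µm, Wi₂=11.6): W₂ = 10·11.6·(0.057735 − 0.020966) = 4.2652 kWh/t
W = W₁ + W₂ = 1.4622 + 4.2652 = 5.7274 kWh/t
Apply correction: 5.7274 × 0.98 = 5.6129 kWh/t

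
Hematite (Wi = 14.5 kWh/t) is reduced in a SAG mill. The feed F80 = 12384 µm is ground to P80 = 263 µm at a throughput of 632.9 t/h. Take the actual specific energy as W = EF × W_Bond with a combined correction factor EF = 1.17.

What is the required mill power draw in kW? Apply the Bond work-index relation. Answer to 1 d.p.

P = 5656.0 kW

W = 10 Wi (1/√P80 − 1/√F80)  [Bond]
W = 10·14.5·(1/√263 − 1/√12384) = 10·14.5·(0.052677) = 7.6381 kWh/t
With EF = 1.17: W = 7.6381·1.17 = 8.9366 kWh/t
P = W·T = 8.9366·632.9 = 5656.0 kW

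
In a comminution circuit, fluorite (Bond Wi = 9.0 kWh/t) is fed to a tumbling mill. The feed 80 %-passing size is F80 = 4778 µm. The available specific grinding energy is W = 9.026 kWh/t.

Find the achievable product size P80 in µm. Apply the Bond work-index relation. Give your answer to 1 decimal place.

P80 = 75.9 µm

W = 10 Wi (P80^-0.5 − F80^-0.5)
⇒ 1/√P80 = W/(10 Wi) + 1/√F80
  = 9.0260/(10·9.0) + 1/√4778 = 0.100289 + 0.014467 = 0.114756
P80 = (1/0.114756)² = 8.7142² = 75.94 µm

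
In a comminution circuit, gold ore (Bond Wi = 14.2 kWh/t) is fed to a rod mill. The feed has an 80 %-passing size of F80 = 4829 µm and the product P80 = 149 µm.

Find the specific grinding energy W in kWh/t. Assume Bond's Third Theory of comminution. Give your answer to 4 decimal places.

W = 10 Wi (1/√P80 − 1/√F80)  [Bond]
1/√149 = 0.081923;  1/√4829 = 0.014390
W = 10·14.2·(0.081923 − 0.014390) = 9.5897 kWh/t

W = 9.5897 kWh/t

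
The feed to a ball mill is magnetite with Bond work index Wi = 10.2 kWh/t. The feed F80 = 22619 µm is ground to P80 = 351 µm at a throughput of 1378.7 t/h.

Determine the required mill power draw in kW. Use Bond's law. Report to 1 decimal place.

P = 6571.1 kW

W = 10 Wi / √P80 − 10 Wi / √F80
W = 10·10.2·(1/√351 − 1/√22619) = 10·10.2·(0.046727) = 4.7661 kWh/t
Mill draw = 4.7661 × 1378.7 = 6571.1 kW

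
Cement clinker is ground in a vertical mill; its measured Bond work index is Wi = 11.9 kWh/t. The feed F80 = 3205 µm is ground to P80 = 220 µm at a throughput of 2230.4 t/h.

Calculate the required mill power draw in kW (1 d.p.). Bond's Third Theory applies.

P = 13206.1 kW

W = 10·Wi·[P80^(−½) − F80^(−½)]
W = 10·11.9·(1/√220 − 1/√3205) = 10·11.9·(0.049756) = 5.9210 kWh/t
Mill draw = 5.9210 × 2230.4 = 13206.1 kW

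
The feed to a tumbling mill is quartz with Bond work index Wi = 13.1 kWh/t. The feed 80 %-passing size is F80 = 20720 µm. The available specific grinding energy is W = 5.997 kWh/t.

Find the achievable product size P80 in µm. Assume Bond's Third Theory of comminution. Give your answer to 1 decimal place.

W = 10 Wi (1/√P80 − 1/√F80)  [Bond]
P80^-0.5 = F80^-0.5 + W/(10 Wi)
  = 5.9970/(10·13.1) + 1/√20720 = 0.045779 + 0.006947 = 0.052726
P80 = (1/0.052726)² = 18.9661² = 359.71 µm

P80 = 359.7 µm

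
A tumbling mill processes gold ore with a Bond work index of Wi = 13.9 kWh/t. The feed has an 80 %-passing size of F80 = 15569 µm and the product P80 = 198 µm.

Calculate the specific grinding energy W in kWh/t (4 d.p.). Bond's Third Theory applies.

W = 8.7643 kWh/t

W = 10 Wi (P80^-0.5 − F80^-0.5)
1/√198 = 0.071067;  1/√15569 = 0.008014
W = 10·13.9·(0.071067 − 0.008014) = 8.7643 kWh/t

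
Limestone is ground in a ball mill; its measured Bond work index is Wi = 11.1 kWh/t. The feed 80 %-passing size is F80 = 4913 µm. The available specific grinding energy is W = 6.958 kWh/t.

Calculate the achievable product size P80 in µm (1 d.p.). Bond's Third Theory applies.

W = 10 Wi (P80^-0.5 − F80^-0.5)
P80^(−½) = W/(10 Wi) + F80^(−½)
  = 6.9580/(10·11.1) + 1/√4913 = 0.062685 + 0.014267 = 0.076951
P80 = (1/0.076951)² = 12.9952² = 168.88 µm

P80 = 168.9 µm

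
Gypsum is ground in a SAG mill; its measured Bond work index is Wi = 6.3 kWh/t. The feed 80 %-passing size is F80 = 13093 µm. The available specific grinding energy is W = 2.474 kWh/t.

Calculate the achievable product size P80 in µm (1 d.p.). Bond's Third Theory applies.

P80 = 433.9 µm

W = 10·Wi·[P80^(−½) − F80^(−½)]
⇒ 1/√P80 = W/(10 Wi) + 1/√F80
  = 2.4740/(10·6.3) + 1/√13093 = 0.039270 + 0.008739 = 0.048009
P80 = (1/0.048009)² = 20.8293² = 433.86 µm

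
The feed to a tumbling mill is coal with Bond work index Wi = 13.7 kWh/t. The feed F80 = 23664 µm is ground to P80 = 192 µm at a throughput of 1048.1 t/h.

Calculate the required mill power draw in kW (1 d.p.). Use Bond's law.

W = 10·Wi·[P80^(−½) − F80^(−½)]
W = 10·13.7·(1/√192 − 1/√23664) = 10·13.7·(0.065668) = 8.9965 kWh/t
P_mill = W·ṁ = 8.9965·1048.1 = 9429.3 kW

P = 9429.3 kW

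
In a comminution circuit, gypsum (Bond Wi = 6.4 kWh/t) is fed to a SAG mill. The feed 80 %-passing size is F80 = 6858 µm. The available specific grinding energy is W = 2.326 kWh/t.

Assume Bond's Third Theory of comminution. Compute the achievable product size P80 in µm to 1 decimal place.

P80 = 426.5 µm

W = 10 Wi (P80^-0.5 − F80^-0.5)
⇒ 1/√P80 = W/(10·Wi) + 1/√F80
  = 2.3260/(10·6.4) + 1/√6858 = 0.036344 + 0.012075 = 0.048419
P80 = (1/0.048419)² = 20.6530² = 426.55 µm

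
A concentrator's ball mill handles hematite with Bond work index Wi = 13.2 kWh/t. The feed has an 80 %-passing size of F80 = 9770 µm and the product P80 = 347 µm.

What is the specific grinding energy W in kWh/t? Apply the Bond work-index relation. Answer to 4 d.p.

W = 5.7507 kWh/t

W_Bond = 10·Wi·(1/√P₈₀ − 1/√F₈₀)
1/√347 = 0.053683;  1/√9770 = 0.010117
W = 10·13.2·(0.053683 − 0.010117) = 5.7507 kWh/t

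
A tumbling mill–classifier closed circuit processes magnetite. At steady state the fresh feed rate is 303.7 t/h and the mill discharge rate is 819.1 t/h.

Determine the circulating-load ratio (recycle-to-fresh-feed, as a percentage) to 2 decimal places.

M = F + R at steady state, so:
R = M − F = 819.1 − 303.7 = 515.4 t/h
CL = 100·R/F = 100·515.4/303.7 = 169.71 %

CL = 169.71 %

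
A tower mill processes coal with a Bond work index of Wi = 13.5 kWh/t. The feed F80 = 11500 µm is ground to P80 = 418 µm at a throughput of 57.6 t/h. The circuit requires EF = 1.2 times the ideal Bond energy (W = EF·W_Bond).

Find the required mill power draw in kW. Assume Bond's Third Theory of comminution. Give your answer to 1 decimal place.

P = 369.4 kW

W = 10 Wi (P80^-0.5 − F80^-0.5)
W = 10·13.5·(1/√418 − 1/√11500) = 10·13.5·(0.039587) = 5.3442 kWh/t
W_actual = 1.2 × 5.3442 = 6.4130 kWh/t
Power = W × throughput = 6.4130 kWh/t × 57.6 t/h = 369.4 kW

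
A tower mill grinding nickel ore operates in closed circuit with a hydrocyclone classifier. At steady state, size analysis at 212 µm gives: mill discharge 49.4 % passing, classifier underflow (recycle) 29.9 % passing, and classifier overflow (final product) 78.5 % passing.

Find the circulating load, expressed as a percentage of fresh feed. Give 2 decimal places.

CL = 149.23 %

Balance %-passing 212 µm (r = R/F):
Fd + Rd = Ru + Fo ⇒ R/F = (o−d)/(d−u)
r = (78.5 − 49.4)/(49.4 − 29.9) = 29.1/19.5 = 1.4923
CL = 100·r = 149.23 %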